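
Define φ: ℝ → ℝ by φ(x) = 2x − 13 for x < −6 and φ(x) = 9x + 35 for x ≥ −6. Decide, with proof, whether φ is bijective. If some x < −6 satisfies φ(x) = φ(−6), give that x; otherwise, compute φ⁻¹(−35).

-11

Both pieces are strictly increasing (slopes 2 and 9), so each is injective on its own interval.
The left piece maps (−∞, −6) onto (−∞, −25); the right piece maps [−6, ∞) onto [−19, ∞).
The images leave a gap (−25 has no preimage), so φ is not surjective, hence not bijective.
Because the two images are disjoint, no x < −6 has φ(x) = φ(−6), so we compute φ⁻¹(−35): −35 lies in (−∞, −25), so solve 2x − 13 = −35: x = (−35 + 13)/2 = −11.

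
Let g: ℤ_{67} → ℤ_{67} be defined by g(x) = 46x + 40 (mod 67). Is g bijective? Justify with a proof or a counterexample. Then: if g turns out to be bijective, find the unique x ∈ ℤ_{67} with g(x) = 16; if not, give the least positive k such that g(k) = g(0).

Suppose g(x_1) = g(x_2) in ℤ_{67}. Then 46x_1 + 40 ≡ 46x_2 + 40 (mod 67), so 46(x_1 − x_2) ≡ 0 (mod 67).
Since gcd(46, 67) = 1, 46 is invertible modulo 67, so x_1 − x_2 ≡ 0 (mod 67), i.e. x_1 = x_2.
We now compute 46⁻¹ mod 67 explicitly. Euclid's algorithm: 67 = 1·46 + 21, 46 = 2·21 + 4, 21 = 5·4 + 1; back-substituting gives 1 = 51·46 − 35·67, so 46⁻¹ ≡ 51 (mod 67).
For any y ∈ ℤ_{67}, x = 51(y − 40) mod 67 satisfies g(x) = 46·51(y − 40) + 40 ≡ y (since 46·51 ≡ 1 mod 67). So every y has a preimage.
So g is bijective.
Since g is bijective, we find g⁻¹(16): we need 46x ≡ 16 − 40 ≡ 43 (mod 67). Using 46⁻¹ = 51: x ≡ 51·43 = 2193 = 32·67 + 49, so x = 49.
Check: g(49) = 46·49 + 40 = 2294 = 34·67 + 16 ≡ 16 (mod 67).

49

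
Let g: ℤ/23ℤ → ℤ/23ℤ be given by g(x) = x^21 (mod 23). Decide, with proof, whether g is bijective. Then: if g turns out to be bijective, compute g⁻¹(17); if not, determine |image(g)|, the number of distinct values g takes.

Since 23 is prime, the nonzero elements of ℤ/23ℤ form a cyclic group of order 22.
As gcd(21, 22) = 1, raising to the 21st power is a bijection on this group: if s^21 ≡ t^21 then (st^{−1})^21 = 1, and the only element of order dividing gcd(21, 22) = 1 is 1, so s = t.
With g(0) = 0 this makes g injective on all of ℤ/23ℤ, hence bijective (finite equal-size domain and codomain). In particular g is bijective.
Since g is bijective, we find the preimage of 17. The inverse of x ↦ x^21 on (ℤ/23ℤ)^× is x ↦ x^21, because 21·21 = 441 = 20·22 + 1 ≡ 1 (mod 22) and x^{22} = 1 for x ≠ 0 (Fermat). So g⁻¹(17) = 17^21 mod 23.
Repeated squaring mod 23: 17^1 ≡ 17, 17^2 ≡ 17² = 289 ≡ 13, 17^4 ≡ 13² = 169 ≡ 8, 17^8 ≡ 8² = 64 ≡ 18, 17^16 ≡ 18² = 324 ≡ 2. Since 21 = 16 + 4 + 1, 17^21 ≡ 2·8·17: 2·8 = 16, then 16·17 = 272 ≡ 19. So 17^21 ≡ 19 (mod 23).
Hence g⁻¹(17) = 19.

19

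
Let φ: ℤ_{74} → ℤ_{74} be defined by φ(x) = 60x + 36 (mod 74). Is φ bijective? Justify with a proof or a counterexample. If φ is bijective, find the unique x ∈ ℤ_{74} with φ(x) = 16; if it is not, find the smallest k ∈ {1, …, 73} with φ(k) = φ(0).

Recall that φ is injective if φ(s) = φ(t) implies s = t.
We have gcd(60, 74) = 2 > 1. Taking s = 0 and t = 37: φ(0) = 36 and φ(37) = 60·37 + 36 = 2256 ≡ 36 (mod 74).
So φ(0) = φ(37) while 0 ≠ 37, hence φ is not injective, hence not bijective.
Since φ is not bijective, we find the least positive k with φ(k) = φ(0): this means 60k ≡ 0 (mod 74), i.e. 74 ∣ 60k. Since gcd(60, 74) = 2, dividing through by 2 this holds exactly when 37 ∣ 30k, and as gcd(30, 37) = 1, exactly when 37 ∣ k.
The smallest positive such k is 37.

37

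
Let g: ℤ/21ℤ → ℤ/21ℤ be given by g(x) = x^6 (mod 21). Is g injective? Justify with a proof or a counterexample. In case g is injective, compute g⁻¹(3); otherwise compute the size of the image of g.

g(1) = 1^6 = 1.
g(2): Repeated squaring mod 21: 2^1 ≡ 2, 2^2 ≡ 2² = 4, 2^4 ≡ 4² = 16. Since 6 = 4 + 2, 2^6 ≡ 16·4: 16·4 = 64 ≡ 1. So 2^6 ≡ 1 (mod 21).
So g(1) = g(2) = 1 while 1 ≠ 2, hence g is not injective.
Since g is not injective, we determine |image(g)|. Computing x^6 mod 21 for each x (by repeated squaring, reducing mod 21 at every step), the values g(0), g(1), …, g(20) are: 0, 1, 1, 15, 1, 1, 15, 7, 1, 15, 1, 1, 15, 1, 7, 15, 1, 1, 15, 1, 1.
The distinct values are {0, 1, 7, 15}; there are 4 of them.

4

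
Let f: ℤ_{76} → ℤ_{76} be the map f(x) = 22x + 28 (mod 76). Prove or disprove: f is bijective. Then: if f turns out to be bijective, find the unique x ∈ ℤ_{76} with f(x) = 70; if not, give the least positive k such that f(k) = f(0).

38

By definition, injectivity means: for all a, b in the domain, f(a) = f(b) implies a = b.
We have gcd(22, 76) = 2 > 1. Taking a = 0 and b = 38: f(0) = 28 and f(38) = 22·38 + 28 = 864 ≡ 28 (mod 76).
So f(0) = f(38) while 0 ≠ 38, therefore f is not injective, hence not bijective.
Since f is not bijective, we find the least positive k with f(k) = f(0): this means 22k ≡ 0 (mod 76), i.e. 76 ∣ 22k. Since gcd(22, 76) = 2, dividing through by 2 this holds exactly when 38 ∣ 11k, and as gcd(11, 38) = 1, exactly when 38 ∣ k.
The smallest positive such k is 38.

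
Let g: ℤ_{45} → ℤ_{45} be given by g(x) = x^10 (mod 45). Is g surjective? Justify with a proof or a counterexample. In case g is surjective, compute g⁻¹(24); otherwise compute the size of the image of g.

g(2): Repeated squaring mod 45: 2^1 ≡ 2, 2^2 ≡ 2² = 4, 2^4 ≡ 4² = 16, 2^8 ≡ 16² = 256 ≡ 31. Since 10 = 8 + 2, 2^10 ≡ 31·4: 31·4 = 124 ≡ 34. So 2^10 ≡ 34 (mod 45).
g(7): Repeated squaring mod 45: 7^1 ≡ 7, 7^2 ≡ 7² = 49 ≡ 4, 7^4 ≡ 4² = 16, 7^8 ≡ 16² = 256 ≡ 31. Since 10 = 8 + 2, 7^10 ≡ 31·4: 31·4 = 124 ≡ 34. So 7^10 ≡ 34 (mod 45).
So g(2) = g(7) = 34 while 2 ≠ 7, hence g is not injective.
A non-injective map from the 45-element set ℤ_{45} to itself takes at most 44 distinct values, so it cannot be surjective. Hence g is not surjective.
Since g is not surjective, we determine |image(g)|. Computing x^10 mod 45 for each x (by repeated squaring, reducing mod 45 at every step), the values g(0), g(1), …, g(44) are: 0, 1, 34, 9, 31, 40, 36, 34, 19, 36, 10, 16, 9, 4, 31, 0, 16, 19, 9, 1, 25, 36, 4, 4, 36, 25, 1, 9, 19, 16, 0, 31, 4, 9, 16, 10, 36, 19, 34, 36, 40, 31, 9, 34, 1.
The distinct values are {0, 1, 4, 9, 10, 16, 19, 25, 31, 34, 36, 40}; there are 12 of them.

12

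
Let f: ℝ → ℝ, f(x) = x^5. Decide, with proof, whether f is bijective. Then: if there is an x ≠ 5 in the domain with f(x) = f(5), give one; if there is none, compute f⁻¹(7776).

6

On ℝ, x ↦ x^5 is strictly increasing (injective) and for any y ∈ ℝ the 5th root y^{1/5} lies in ℝ (surjective). So f is bijective.
Since x ↦ x^5 is strictly increasing on ℝ, it is injective there, so no x ≠ 5 in the domain has f(x) = f(5). We therefore compute f⁻¹(7776) = 7776^{1/5} = 6 (indeed 6^5 = 7776).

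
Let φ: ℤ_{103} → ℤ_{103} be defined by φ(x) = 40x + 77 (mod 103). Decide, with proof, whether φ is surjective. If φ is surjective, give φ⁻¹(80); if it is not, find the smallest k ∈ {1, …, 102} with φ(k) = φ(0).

Since gcd(40, 103) = 1, 40 is invertible modulo 103. Euclid's algorithm: 103 = 2·40 + 23, 40 = 1·23 + 17, 23 = 1·17 + 6, 17 = 2·6 + 5, 6 = 1·5 + 1; back-substituting gives 1 = 85·40 − 33·103, so 40⁻¹ ≡ 85 (mod 103).
Then y ↦ 85(y − 77) is a two-sided inverse to φ, so every y ∈ ℤ_{103} has a preimage.
Thus φ is surjective.
Since φ is surjective, we compute φ⁻¹(80): solve 40x + 77 ≡ 80 (mod 103), i.e. 40x ≡ 3 (mod 103).
Multiplying by 40⁻¹ = 85 gives x ≡ 85·3 = 255 = 2·103 + 49 ≡ 49 (mod 103).
Check: φ(49) = 40·49 + 77 = 2037 = 19·103 + 80 ≡ 80 (mod 103).

49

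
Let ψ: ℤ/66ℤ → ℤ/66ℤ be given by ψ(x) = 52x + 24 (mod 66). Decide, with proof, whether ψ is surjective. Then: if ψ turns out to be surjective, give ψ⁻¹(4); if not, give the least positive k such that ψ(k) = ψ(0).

33

Recall that surjectivity means every element of the codomain has a preimage under ψ.
Since gcd(52, 66) = 2, we have 52x ≡ 0 (mod 2) for all x, so ψ(x) ≡ 0 (mod 2).
But 1 ≢ 0 (mod 2), so 1 ∈ ℤ/66ℤ has no preimage. Hence ψ is not surjective.
Since ψ is not surjective, we find the least positive k with ψ(k) = ψ(0): this means 52k ≡ 0 (mod 66), i.e. 66 ∣ 52k. Since gcd(52, 66) = 2, dividing through by 2 this holds exactly when 33 ∣ 26k, and as gcd(26, 33) = 1, exactly when 33 ∣ k.
The smallest positive such k is 33.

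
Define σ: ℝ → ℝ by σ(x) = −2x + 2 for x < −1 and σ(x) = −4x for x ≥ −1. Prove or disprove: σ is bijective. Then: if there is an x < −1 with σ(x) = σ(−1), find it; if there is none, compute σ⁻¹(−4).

Both pieces are strictly decreasing (slopes −2 and −4), so each is injective on its own interval.
The left piece maps (−∞, −1) onto (4, ∞); the right piece maps [−1, ∞) onto (−∞, 4].
Since 4 = 4, the images partition ℝ: σ is injective and surjective, hence bijective.
Because the two images are disjoint, no x < −1 has σ(x) = σ(−1), so we compute σ⁻¹(−4): −4 lies in (−∞, 4], so solve −4x = −4: x = (−4 − 0)/(−4) = 1.

1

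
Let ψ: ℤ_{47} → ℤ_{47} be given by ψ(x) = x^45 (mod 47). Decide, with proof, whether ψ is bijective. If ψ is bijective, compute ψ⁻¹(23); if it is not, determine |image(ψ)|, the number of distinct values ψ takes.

Since 47 is prime, the nonzero elements of ℤ_{47} form a cyclic group of order 46.
As gcd(45, 46) = 1, raising to the 45th power is a bijection on this group: if u^45 ≡ v^45 then (uv^{−1})^45 = 1, and the only element of order dividing gcd(45, 46) = 1 is 1, so u = v.
With ψ(0) = 0 this makes ψ injective on all of ℤ_{47}, hence bijective (finite equal-size domain and codomain). In particular ψ is bijective.
Since ψ is bijective, we find the preimage of 23. The inverse of x ↦ x^45 on (ℤ_{47})^× is x ↦ x^45, because 45·45 = 2025 = 44·46 + 1 ≡ 1 (mod 46) and x^{46} = 1 for x ≠ 0 (Fermat). So ψ⁻¹(23) = 23^45 mod 47.
Repeated squaring mod 47: 23^1 ≡ 23, 23^2 ≡ 23² = 529 ≡ 12, 23^4 ≡ 12² = 144 ≡ 3, 23^8 ≡ 3² = 9, 23^16 ≡ 9² = 81 ≡ 34, 23^32 ≡ 34² = 1156 ≡ 28. Since 45 = 32 + 8 + 4 + 1, 23^45 ≡ 28·9·3·23: 28·9 = 252 ≡ 17, then 17·3 = 51 ≡ 4, then 4·23 = 92 ≡ 45. So 23^45 ≡ 45 (mod 47).
Hence ψ⁻¹(23) = 45.

45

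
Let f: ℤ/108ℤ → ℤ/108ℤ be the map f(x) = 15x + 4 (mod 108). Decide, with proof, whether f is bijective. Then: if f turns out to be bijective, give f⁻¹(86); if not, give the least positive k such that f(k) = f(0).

We have gcd(15, 108) = 3 > 1. Taking x_1 = 0 and x_2 = 36: f(0) = 4 and f(36) = 15·36 + 4 = 544 ≡ 4 (mod 108).
So f(0) = f(36) while 0 ≠ 36, so f is not injective, hence not bijective.
Since f is not bijective, we find the least positive k with f(k) = f(0): this means 15k ≡ 0 (mod 108), i.e. 108 ∣ 15k. Since gcd(15, 108) = 3, dividing through by 3 this holds exactly when 36 ∣ 5k, and as gcd(5, 36) = 1, exactly when 36 ∣ k.
The smallest positive such k is 36.

36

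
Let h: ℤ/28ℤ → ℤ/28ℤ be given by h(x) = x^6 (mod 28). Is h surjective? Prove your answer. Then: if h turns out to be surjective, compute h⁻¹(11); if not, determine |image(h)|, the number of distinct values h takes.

4

h(1) = 1^6 = 1.
h(3): Repeated squaring mod 28: 3^1 ≡ 3, 3^2 ≡ 3² = 9, 3^4 ≡ 9² = 81 ≡ 25. Since 6 = 4 + 2, 3^6 ≡ 25·9: 25·9 = 225 ≡ 1. So 3^6 ≡ 1 (mod 28).
So h(1) = h(3) = 1 while 1 ≠ 3, hence h is not injective.
A non-injective map from the 28-element set ℤ/28ℤ to itself takes at most 27 distinct values, so it cannot be surjective. Therefore h is not surjective.
Since h is not surjective, we determine |image(h)|. Computing x^6 mod 28 for each x (by repeated squaring, reducing mod 28 at every step), the values h(0), h(1), …, h(27) are: 0, 1, 8, 1, 8, 1, 8, 21, 8, 1, 8, 1, 8, 1, 0, 1, 8, 1, 8, 1, 8, 21, 8, 1, 8, 1, 8, 1.
The distinct values are {0, 1, 8, 21}; there are 4 of them.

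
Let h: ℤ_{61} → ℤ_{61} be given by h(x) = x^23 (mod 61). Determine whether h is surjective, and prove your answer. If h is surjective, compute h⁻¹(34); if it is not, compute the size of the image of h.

58

Since 61 is prime, the nonzero elements of ℤ_{61} form a cyclic group of order 60.
As gcd(23, 60) = 1, raising to the 23rd power is a bijection on this group: if u^23 ≡ v^23 then (uv^{−1})^23 = 1, and the only element of order dividing gcd(23, 60) = 1 is 1, so u = v.
With h(0) = 0 this makes h injective on all of ℤ_{61}, hence bijective (finite equal-size domain and codomain). In particular h is surjective.
Since h is surjective, we find the preimage of 34. The inverse of x ↦ x^23 on (ℤ_{61})^× is x ↦ x^47, because 23·47 = 1081 = 18·60 + 1 ≡ 1 (mod 60) and x^{60} = 1 for x ≠ 0 (Fermat). So h⁻¹(34) = 34^47 mod 61.
Repeated squaring mod 61: 34^1 ≡ 34, 34^2 ≡ 34² = 1156 ≡ 58, 34^4 ≡ 58² = 3364 ≡ 9, 34^8 ≡ 9² = 81 ≡ 20, 34^16 ≡ 20² = 400 ≡ 34, 34^32 ≡ 34² = 1156 ≡ 58. Since 47 = 32 + 8 + 4 + 2 + 1, 34^47 ≡ 58·20·9·58·34: 58·20 = 1160 ≡ 1, then 1·9 = 9, then 9·58 = 522 ≡ 34, then 34·34 = 1156 ≡ 58. So 34^47 ≡ 58 (mod 61).
Hence h⁻¹(34) = 58.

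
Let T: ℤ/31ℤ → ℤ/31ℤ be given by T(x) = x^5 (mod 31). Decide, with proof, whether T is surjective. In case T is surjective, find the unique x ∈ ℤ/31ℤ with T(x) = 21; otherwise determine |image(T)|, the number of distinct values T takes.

7

T(1) = 1^5 = 1.
T(2): Repeated squaring mod 31: 2^1 ≡ 2, 2^2 ≡ 2² = 4, 2^4 ≡ 4² = 16. Since 5 = 4 + 1, 2^5 ≡ 16·2: 16·2 = 32 ≡ 1. So 2^5 ≡ 1 (mod 31).
So T(1) = T(2) = 1 while 1 ≠ 2, so T is not injective.
A non-injective map from the 31-element set ℤ/31ℤ to itself takes at most 30 distinct values, so it cannot be surjective. Thus T is not surjective.
Since T is not surjective, we determine |image(T)|. Computing x^5 mod 31 for each x (by repeated squaring, reducing mod 31 at every step), the values T(0), T(1), …, T(30) are: 0, 1, 1, 26, 1, 25, 26, 5, 1, 25, 25, 6, 26, 6, 5, 30, 1, 26, 25, 5, 25, 6, 6, 30, 26, 5, 6, 30, 5, 30, 30.
The distinct values are {0, 1, 5, 6, 25, 26, 30}; there are 7 of them.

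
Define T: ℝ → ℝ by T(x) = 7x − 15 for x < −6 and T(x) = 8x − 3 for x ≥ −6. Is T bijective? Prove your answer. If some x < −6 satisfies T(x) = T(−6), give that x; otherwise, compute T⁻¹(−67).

Both pieces are strictly increasing (slopes 7 and 8), so each is injective on its own interval.
The left piece maps (−∞, −6) onto (−∞, −57); the right piece maps [−6, ∞) onto [−51, ∞).
The images leave a gap (−57 has no preimage), so T is not surjective, hence not bijective.
Because the two images are disjoint, no x < −6 has T(x) = T(−6), so we compute T⁻¹(−67): −67 lies in (−∞, −57), so solve 7x − 15 = −67: x = (−67 + 15)/7 = −52/7.

-52/7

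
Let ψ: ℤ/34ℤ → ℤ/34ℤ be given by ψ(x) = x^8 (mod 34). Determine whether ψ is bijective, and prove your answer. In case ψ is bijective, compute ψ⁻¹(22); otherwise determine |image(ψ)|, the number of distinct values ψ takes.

6

ψ(2): Repeated squaring mod 34: 2^1 ≡ 2, 2^2 ≡ 2² = 4, 2^4 ≡ 4² = 16, 2^8 ≡ 16² = 256 ≡ 18. So 2^8 ≡ 18 (mod 34).
ψ(4): Repeated squaring mod 34: 4^1 ≡ 4, 4^2 ≡ 4² = 16, 4^4 ≡ 16² = 256 ≡ 18, 4^8 ≡ 18² = 324 ≡ 18. So 4^8 ≡ 18 (mod 34).
So ψ(2) = ψ(4) = 18 while 2 ≠ 4, therefore ψ is not injective, hence not bijective.
Since ψ is not bijective, we determine |image(ψ)|. Computing x^8 mod 34 for each x (by repeated squaring, reducing mod 34 at every step), the values ψ(0), ψ(1), …, ψ(33) are: 0, 1, 18, 33, 18, 33, 16, 33, 18, 1, 16, 33, 16, 1, 16, 1, 18, 17, 18, 1, 16, 1, 16, 33, 16, 1, 18, 33, 16, 33, 18, 33, 18, 1.
The distinct values are {0, 1, 16, 17, 18, 33}; there are 6 of them.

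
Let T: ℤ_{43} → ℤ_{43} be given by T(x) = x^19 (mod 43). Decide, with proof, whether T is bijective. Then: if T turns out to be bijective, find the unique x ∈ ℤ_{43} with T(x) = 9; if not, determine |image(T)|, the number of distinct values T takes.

Since 43 is prime, the nonzero elements of ℤ_{43} form a cyclic group of order 42.
As gcd(19, 42) = 1, raising to the 19th power is a bijection on this group: if u^19 ≡ v^19 then (uv^{−1})^19 = 1, and the only element of order dividing gcd(19, 42) = 1 is 1, so u = v.
With T(0) = 0 this makes T injective on all of ℤ_{43}, hence bijective (finite equal-size domain and codomain). In particular T is bijective.
Since T is bijective, we find the preimage of 9. The inverse of x ↦ x^19 on (ℤ_{43})^× is x ↦ x^31, because 19·31 = 589 = 14·42 + 1 ≡ 1 (mod 42) and x^{42} = 1 for x ≠ 0 (Fermat). So T⁻¹(9) = 9^31 mod 43.
Repeated squaring mod 43: 9^1 ≡ 9, 9^2 ≡ 9² = 81 ≡ 38, 9^4 ≡ 38² = 1444 ≡ 25, 9^8 ≡ 25² = 625 ≡ 23, 9^16 ≡ 23² = 529 ≡ 13. Since 31 = 16 + 8 + 4 + 2 + 1, 9^31 ≡ 13·23·25·38·9: 13·23 = 299 ≡ 41, then 41·25 = 1025 ≡ 36, then 36·38 = 1368 ≡ 35, then 35·9 = 315 ≡ 14. So 9^31 ≡ 14 (mod 43).
Hence T⁻¹(9) = 14.

14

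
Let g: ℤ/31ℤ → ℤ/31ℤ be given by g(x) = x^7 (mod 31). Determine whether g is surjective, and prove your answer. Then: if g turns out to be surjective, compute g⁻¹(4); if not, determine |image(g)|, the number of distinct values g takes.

Since 31 is prime, the nonzero elements of ℤ/31ℤ form a cyclic group of order 30.
As gcd(7, 30) = 1, raising to the 7th power is a bijection on this group: if x_1^7 ≡ x_2^7 then (x_1x_2^{−1})^7 = 1, and the only element of order dividing gcd(7, 30) = 1 is 1, so x_1 = x_2.
With g(0) = 0 this makes g injective on all of ℤ/31ℤ, hence bijective (finite equal-size domain and codomain). In particular g is surjective.
Since g is surjective, we find the preimage of 4. The inverse of x ↦ x^7 on (ℤ/31ℤ)^× is x ↦ x^13, because 7·13 = 91 = 3·30 + 1 ≡ 1 (mod 30) and x^{30} = 1 for x ≠ 0 (Fermat). So g⁻¹(4) = 4^13 mod 31.
Repeated squaring mod 31: 4^1 ≡ 4, 4^2 ≡ 4² = 16, 4^4 ≡ 16² = 256 ≡ 8, 4^8 ≡ 8² = 64 ≡ 2. Since 13 = 8 + 4 + 1, 4^13 ≡ 2·8·4: 2·8 = 16, then 16·4 = 64 ≡ 2. So 4^13 ≡ 2 (mod 31).
Hence g⁻¹(4) = 2.

2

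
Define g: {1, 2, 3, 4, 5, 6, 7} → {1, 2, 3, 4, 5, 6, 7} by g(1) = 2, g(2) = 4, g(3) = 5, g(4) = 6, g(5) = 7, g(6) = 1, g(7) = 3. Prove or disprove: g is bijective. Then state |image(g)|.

7

The values 2, 4, 5, 6, 7, 1, 3 are a permutation of {1, 2, 3, 4, 5, 6, 7}: each element appears exactly once.
So g is injective and surjective, hence bijective.
The image of g is {1, 2, 3, 4, 5, 6, 7}, which has 7 elements.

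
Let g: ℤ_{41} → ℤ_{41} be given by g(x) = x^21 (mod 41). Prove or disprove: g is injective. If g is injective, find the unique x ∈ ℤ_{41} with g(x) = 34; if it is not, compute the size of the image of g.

Since 41 is prime, the nonzero elements of ℤ_{41} form a cyclic group of order 40.
As gcd(21, 40) = 1, raising to the 21st power is a bijection on this group: if a^21 ≡ b^21 then (ab^{−1})^21 = 1, and the only element of order dividing gcd(21, 40) = 1 is 1, so a = b.
With g(0) = 0 this makes g injective on all of ℤ_{41}, hence bijective (finite equal-size domain and codomain). In particular g is injective.
Since g is injective, we find the preimage of 34. The inverse of x ↦ x^21 on (ℤ_{41})^× is x ↦ x^21, because 21·21 = 441 = 11·40 + 1 ≡ 1 (mod 40) and x^{40} = 1 for x ≠ 0 (Fermat). So g⁻¹(34) = 34^21 mod 41.
Repeated squaring mod 41: 34^1 ≡ 34, 34^2 ≡ 34² = 1156 ≡ 8, 34^4 ≡ 8² = 64 ≡ 23, 34^8 ≡ 23² = 529 ≡ 37, 34^16 ≡ 37² = 1369 ≡ 16. Since 21 = 16 + 4 + 1, 34^21 ≡ 16·23·34: 16·23 = 368 ≡ 40, then 40·34 = 1360 ≡ 7. So 34^21 ≡ 7 (mod 41).
Hence g⁻¹(34) = 7.

7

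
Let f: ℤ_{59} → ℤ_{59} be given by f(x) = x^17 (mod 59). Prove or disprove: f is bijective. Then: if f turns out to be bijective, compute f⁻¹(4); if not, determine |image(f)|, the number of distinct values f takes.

35

Since 59 is prime, the nonzero elements of ℤ_{59} form a cyclic group of order 58.
As gcd(17, 58) = 1, raising to the 17th power is a bijection on this group: if s^17 ≡ t^17 then (st^{−1})^17 = 1, and the only element of order dividing gcd(17, 58) = 1 is 1, so s = t.
With f(0) = 0 this makes f injective on all of ℤ_{59}, hence bijective (finite equal-size domain and codomain). In particular f is bijective.
Since f is bijective, we find the preimage of 4. The inverse of x ↦ x^17 on (ℤ_{59})^× is x ↦ x^41, because 17·41 = 697 = 12·58 + 1 ≡ 1 (mod 58) and x^{58} = 1 for x ≠ 0 (Fermat). So f⁻¹(4) = 4^41 mod 59.
Repeated squaring mod 59: 4^1 ≡ 4, 4^2 ≡ 4² = 16, 4^4 ≡ 16² = 256 ≡ 20, 4^8 ≡ 20² = 400 ≡ 46, 4^16 ≡ 46² = 2116 ≡ 51, 4^32 ≡ 51² = 2601 ≡ 5. Since 41 = 32 + 8 + 1, 4^41 ≡ 5·46·4: 5·46 = 230 ≡ 53, then 53·4 = 212 ≡ 35. So 4^41 ≡ 35 (mod 59).
Hence f⁻¹(4) = 35.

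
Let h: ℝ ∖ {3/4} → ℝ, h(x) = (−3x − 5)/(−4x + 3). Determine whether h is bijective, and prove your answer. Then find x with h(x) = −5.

10/23

If h(x) = 3/4, cross-multiplying gives −4(−3x − 5) = −3(−4x + 3), which simplifies to 20 = −9 — false.  So 3/4 has no preimage and h is not surjective.
Thus h is not bijective.
Solving h(x) = −5: cross-multiplying gives −3x − 5 = −5(−4x + 3), which rearranges to −23x = −10, so x = 10/23.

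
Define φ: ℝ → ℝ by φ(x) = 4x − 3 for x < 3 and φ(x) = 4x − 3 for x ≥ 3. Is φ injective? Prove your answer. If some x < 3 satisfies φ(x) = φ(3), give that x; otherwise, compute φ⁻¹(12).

Both pieces are strictly increasing (slopes 4 and 4), so each is injective on its own interval.
The left piece maps (−∞, 3) onto (−∞, 9); the right piece maps [3, ∞) onto [9, ∞).
These images are disjoint, so no value is attained by both pieces. So φ is injective.
Because the two images are disjoint, no x < 3 has φ(x) = φ(3), so we compute φ⁻¹(12): 12 lies in [9, ∞), so solve 4x − 3 = 12: x = (12 + 3)/4 = 15/4.

15/4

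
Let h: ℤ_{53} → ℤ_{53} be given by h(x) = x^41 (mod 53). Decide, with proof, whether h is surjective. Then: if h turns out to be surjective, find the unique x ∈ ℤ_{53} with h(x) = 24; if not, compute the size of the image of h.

Since 53 is prime, the nonzero elements of ℤ_{53} form a cyclic group of order 52.
As gcd(41, 52) = 1, raising to the 41st power is a bijection on this group: if u^41 ≡ v^41 then (uv^{−1})^41 = 1, and the only element of order dividing gcd(41, 52) = 1 is 1, so u = v.
With h(0) = 0 this makes h injective on all of ℤ_{53}, hence bijective (finite equal-size domain and codomain). In particular h is surjective.
Since h is surjective, we find the preimage of 24. The inverse of x ↦ x^41 on (ℤ_{53})^× is x ↦ x^33, because 41·33 = 1353 = 26·52 + 1 ≡ 1 (mod 52) and x^{52} = 1 for x ≠ 0 (Fermat). So h⁻¹(24) = 24^33 mod 53.
Repeated squaring mod 53: 24^1 ≡ 24, 24^2 ≡ 24² = 576 ≡ 46, 24^4 ≡ 46² = 2116 ≡ 49, 24^8 ≡ 49² = 2401 ≡ 16, 24^16 ≡ 16² = 256 ≡ 44, 24^32 ≡ 44² = 1936 ≡ 28. Since 33 = 32 + 1, 24^33 ≡ 28·24: 28·24 = 672 ≡ 36. So 24^33 ≡ 36 (mod 53).
Hence h⁻¹(24) = 36.

36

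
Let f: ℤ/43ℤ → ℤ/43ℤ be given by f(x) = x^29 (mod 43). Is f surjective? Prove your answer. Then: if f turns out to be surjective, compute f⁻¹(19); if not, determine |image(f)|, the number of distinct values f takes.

28

Since 43 is prime, the nonzero elements of ℤ/43ℤ form a cyclic group of order 42.
As gcd(29, 42) = 1, raising to the 29th power is a bijection on this group: if a^29 ≡ b^29 then (ab^{−1})^29 = 1, and the only element of order dividing gcd(29, 42) = 1 is 1, so a = b.
With f(0) = 0 this makes f injective on all of ℤ/43ℤ, hence bijective (finite equal-size domain and codomain). In particular f is surjective.
Since f is surjective, we find the preimage of 19. The inverse of x ↦ x^29 on (ℤ/43ℤ)^× is x ↦ x^29, because 29·29 = 841 = 20·42 + 1 ≡ 1 (mod 42) and x^{42} = 1 for x ≠ 0 (Fermat). So f⁻¹(19) = 19^29 mod 43.
Repeated squaring mod 43: 19^1 ≡ 19, 19^2 ≡ 19² = 361 ≡ 17, 19^4 ≡ 17² = 289 ≡ 31, 19^8 ≡ 31² = 961 ≡ 15, 19^16 ≡ 15² = 225 ≡ 10. Since 29 = 16 + 8 + 4 + 1, 19^29 ≡ 10·15·31·19: 10·15 = 150 ≡ 21, then 21·31 = 651 ≡ 6, then 6·19 = 114 ≡ 28. So 19^29 ≡ 28 (mod 43).
Hence f⁻¹(19) = 28.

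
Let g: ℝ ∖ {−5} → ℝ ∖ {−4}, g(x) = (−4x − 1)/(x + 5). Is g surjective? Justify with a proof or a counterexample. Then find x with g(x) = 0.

For any y ≠ −4, solving y(x + 5) = −4x − 1 for x gives a well-defined x ≠ −5. So g is surjective.
Solving g(x) = 0: cross-multiplying gives −4x − 1 = 0(x + 5), which rearranges to −4x = 1, so x = −1/4.

-1/4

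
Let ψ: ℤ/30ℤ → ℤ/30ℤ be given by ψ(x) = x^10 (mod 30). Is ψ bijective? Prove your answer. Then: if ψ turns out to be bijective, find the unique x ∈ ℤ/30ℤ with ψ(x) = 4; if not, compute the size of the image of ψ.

12

ψ(2): Repeated squaring mod 30: 2^1 ≡ 2, 2^2 ≡ 2² = 4, 2^4 ≡ 4² = 16, 2^8 ≡ 16² = 256 ≡ 16. Since 10 = 8 + 2, 2^10 ≡ 16·4: 16·4 = 64 ≡ 4. So 2^10 ≡ 4 (mod 30).
ψ(8): Repeated squaring mod 30: 8^1 ≡ 8, 8^2 ≡ 8² = 64 ≡ 4, 8^4 ≡ 4² = 16, 8^8 ≡ 16² = 256 ≡ 16. Since 10 = 8 + 2, 8^10 ≡ 16·4: 16·4 = 64 ≡ 4. So 8^10 ≡ 4 (mod 30).
So ψ(2) = ψ(8) = 4 while 2 ≠ 8, so ψ is not injective, hence not bijective.
Since ψ is not bijective, we determine |image(ψ)|. Computing x^10 mod 30 for each x (by repeated squaring, reducing mod 30 at every step), the values ψ(0), ψ(1), …, ψ(29) are: 0, 1, 4, 9, 16, 25, 6, 19, 4, 21, 10, 1, 24, 19, 16, 15, 16, 19, 24, 1, 10, 21, 4, 19, 6, 25, 16, 9, 4, 1.
The distinct values are {0, 1, 4, 6, 9, 10, 15, 16, 19, 21, 24, 25}; there are 12 of them.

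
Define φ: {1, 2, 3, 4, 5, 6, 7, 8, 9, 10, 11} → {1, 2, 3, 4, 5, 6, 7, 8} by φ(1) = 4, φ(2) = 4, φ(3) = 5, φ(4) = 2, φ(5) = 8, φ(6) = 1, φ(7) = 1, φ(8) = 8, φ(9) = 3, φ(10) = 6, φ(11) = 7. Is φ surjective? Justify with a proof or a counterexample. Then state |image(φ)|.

8

Every element of the codomain has a preimage: 1 = φ(6), 2 = φ(4), 3 = φ(9), 4 = φ(1), 5 = φ(3), 6 = φ(10), 7 = φ(11), 8 = φ(5).
Therefore φ is surjective.
The image of φ is {1, 2, 3, 4, 5, 6, 7, 8}, which has 8 elements.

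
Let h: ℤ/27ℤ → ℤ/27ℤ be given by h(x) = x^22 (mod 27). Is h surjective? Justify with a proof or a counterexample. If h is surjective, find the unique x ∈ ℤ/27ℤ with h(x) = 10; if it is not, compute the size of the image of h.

10

h(0) = 0^22 = 0.
h(3): Repeated squaring mod 27: 3^1 ≡ 3, 3^2 ≡ 3² = 9, 3^4 ≡ 9² = 81 ≡ 0, 3^8 ≡ 0² = 0, 3^16 ≡ 0² = 0. Since 22 = 16 + 4 + 2, 3^22 ≡ 0·0·9: 0·0 = 0, then 0·9 = 0. So 3^22 ≡ 0 (mod 27).
So h(0) = h(3) = 0 while 0 ≠ 3, thus h is not injective.
A non-injective map from the 27-element set ℤ/27ℤ to itself takes at most 26 distinct values, so it cannot be surjective. Therefore h is not surjective.
Since h is not surjective, we determine |image(h)|. Computing x^22 mod 27 for each x (by repeated squaring, reducing mod 27 at every step), the values h(0), h(1), …, h(26) are: 0, 1, 16, 0, 13, 4, 0, 25, 19, 0, 10, 7, 0, 22, 22, 0, 7, 10, 0, 19, 25, 0, 4, 13, 0, 16, 1.
The distinct values are {0, 1, 4, 7, 10, 13, 16, 19, 22, 25}; there are 10 of them.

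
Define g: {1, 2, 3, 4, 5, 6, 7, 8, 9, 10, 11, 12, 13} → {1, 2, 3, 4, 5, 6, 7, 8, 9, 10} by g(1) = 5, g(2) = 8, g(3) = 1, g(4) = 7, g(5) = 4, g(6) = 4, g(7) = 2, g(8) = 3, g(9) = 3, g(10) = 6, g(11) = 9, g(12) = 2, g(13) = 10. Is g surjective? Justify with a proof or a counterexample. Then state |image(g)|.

Every element of the codomain has a preimage: 1 = g(3), 2 = g(7), 3 = g(8), 4 = g(5), 5 = g(1), 6 = g(10), 7 = g(4), 8 = g(2), 9 = g(11), 10 = g(13).
Hence g is surjective.
The image of g is {1, 2, 3, 4, 5, 6, 7, 8, 9, 10}, which has 10 elements.

10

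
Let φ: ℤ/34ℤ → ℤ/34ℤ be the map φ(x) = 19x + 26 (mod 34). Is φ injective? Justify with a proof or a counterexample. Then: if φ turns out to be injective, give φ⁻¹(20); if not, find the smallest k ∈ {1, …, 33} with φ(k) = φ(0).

If φ(x_1) = φ(x_2), then 19x_1 ≡ 19x_2 (mod 34). Because gcd(19, 34) = 1, we may cancel 19 to get x_1 ≡ x_2 (mod 34).
Thus φ is injective.
We now compute 19⁻¹ mod 34 explicitly. Euclid's algorithm: 34 = 1·19 + 15, 19 = 1·15 + 4, 15 = 3·4 + 3, 4 = 1·3 + 1; back-substituting gives 1 = 9·19 − 5·34, so 19⁻¹ ≡ 9 (mod 34).
Since φ is injective, we find φ⁻¹(20): we need 19x ≡ 20 − 26 ≡ 28 (mod 34). Using 19⁻¹ = 9: x ≡ 9·28 = 252 = 7·34 + 14, so x = 14.
Check: φ(14) = 19·14 + 26 = 292 = 8·34 + 20 ≡ 20 (mod 34).

14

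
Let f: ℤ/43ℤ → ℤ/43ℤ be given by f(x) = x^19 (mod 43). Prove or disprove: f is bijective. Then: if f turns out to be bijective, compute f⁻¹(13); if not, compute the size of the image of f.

Since 43 is prime, the nonzero elements of ℤ/43ℤ form a cyclic group of order 42.
As gcd(19, 42) = 1, raising to the 19th power is a bijection on this group: if x_1^19 ≡ x_2^19 then (x_1x_2^{−1})^19 = 1, and the only element of order dividing gcd(19, 42) = 1 is 1, so x_1 = x_2.
With f(0) = 0 this makes f injective on all of ℤ/43ℤ, hence bijective (finite equal-size domain and codomain). In particular f is bijective.
Since f is bijective, we find the preimage of 13. The inverse of x ↦ x^19 on (ℤ/43ℤ)^× is x ↦ x^31, because 19·31 = 589 = 14·42 + 1 ≡ 1 (mod 42) and x^{42} = 1 for x ≠ 0 (Fermat). So f⁻¹(13) = 13^31 mod 43.
Repeated squaring mod 43: 13^1 ≡ 13, 13^2 ≡ 13² = 169 ≡ 40, 13^4 ≡ 40² = 1600 ≡ 9, 13^8 ≡ 9² = 81 ≡ 38, 13^16 ≡ 38² = 1444 ≡ 25. Since 31 = 16 + 8 + 4 + 2 + 1, 13^31 ≡ 25·38·9·40·13: 25·38 = 950 ≡ 4, then 4·9 = 36, then 36·40 = 1440 ≡ 21, then 21·13 = 273 ≡ 15. So 13^31 ≡ 15 (mod 43).
Hence f⁻¹(13) = 15.

15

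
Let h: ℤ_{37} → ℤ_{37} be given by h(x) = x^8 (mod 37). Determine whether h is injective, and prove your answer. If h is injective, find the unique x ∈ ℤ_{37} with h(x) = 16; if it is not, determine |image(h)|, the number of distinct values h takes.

h(1) = 1^8 = 1.
h(6): Repeated squaring mod 37: 6^1 ≡ 6, 6^2 ≡ 6² = 36, 6^4 ≡ 36² = 1296 ≡ 1, 6^8 ≡ 1² = 1. So 6^8 ≡ 1 (mod 37).
So h(1) = h(6) = 1 while 1 ≠ 6, so h is not injective.
Since h is not injective, we determine |image(h)|. Computing x^8 mod 37 for each x (by repeated squaring, reducing mod 37 at every step), the values h(0), h(1), …, h(36) are: 0, 1, 34, 12, 9, 16, 1, 16, 10, 33, 26, 10, 34, 9, 26, 7, 7, 33, 12, 12, 33, 7, 7, 26, 9, 34, 10, 26, 33, 10, 16, 1, 16, 9, 12, 34, 1.
The distinct values are {0, 1, 7, 9, 10, 12, 16, 26, 33, 34}; there are 10 of them.

10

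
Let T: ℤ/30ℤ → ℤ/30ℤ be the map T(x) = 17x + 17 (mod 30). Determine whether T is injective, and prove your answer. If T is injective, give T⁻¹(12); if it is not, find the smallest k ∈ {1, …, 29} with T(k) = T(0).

Suppose T(a) = T(b) in ℤ/30ℤ. Then 17a + 17 ≡ 17b + 17 (mod 30), so 17(a − b) ≡ 0 (mod 30).
Since gcd(17, 30) = 1, 17 is invertible modulo 30, therefore a − b ≡ 0 (mod 30), i.e. a = b.
Thus T is injective.
We now compute 17⁻¹ mod 30 explicitly. Euclid's algorithm: 30 = 1·17 + 13, 17 = 1·13 + 4, 13 = 3·4 + 1; back-substituting gives 1 = 23·17 − 13·30, so 17⁻¹ ≡ 23 (mod 30).
Since T is injective, we compute T⁻¹(12): solve 17x + 17 ≡ 12 (mod 30), i.e. 17x ≡ 25 (mod 30).
Multiplying by 17⁻¹ = 23 gives x ≡ 23·25 = 575 = 19·30 + 5 ≡ 5 (mod 30).
Check: T(5) = 17·5 + 17 = 102 = 3·30 + 12 ≡ 12 (mod 30).

5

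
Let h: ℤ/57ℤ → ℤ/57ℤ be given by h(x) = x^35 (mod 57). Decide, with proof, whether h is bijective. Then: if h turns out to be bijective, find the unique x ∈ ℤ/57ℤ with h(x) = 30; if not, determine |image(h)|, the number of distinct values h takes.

Computing x^35 mod 57 for each x (by repeated squaring, reducing mod 57 at every step), the values h(0), h(1), …, h(56) are: 0, 1, 29, 51, 43, 23, 54, 49, 50, 36, 40, 26, 27, 22, 53, 33, 25, 47, 18, 19, 20, 48, 13, 5, 42, 16, 11, 12, 55, 2, 45, 46, 41, 15, 52, 44, 9, 37, 38, 39, 10, 32, 24, 4, 35, 30, 31, 17, 21, 7, 8, 3, 34, 14, 6, 28, 56.
Every element of ℤ/57ℤ appears exactly once in this list, so h is a bijection, and in particular bijective.
Since h is bijective, we read off the preimage of 30 from the same table: h(45) = 30, so h⁻¹(30) = 45.

45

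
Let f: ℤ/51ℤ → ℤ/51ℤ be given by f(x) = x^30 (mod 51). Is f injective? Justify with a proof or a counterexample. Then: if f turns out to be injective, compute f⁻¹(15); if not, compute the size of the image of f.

18

f(7): Repeated squaring mod 51: 7^1 ≡ 7, 7^2 ≡ 7² = 49, 7^4 ≡ 49² = 2401 ≡ 4, 7^8 ≡ 4² = 16, 7^16 ≡ 16² = 256 ≡ 1. Since 30 = 16 + 8 + 4 + 2, 7^30 ≡ 1·16·4·49: 1·16 = 16, then 16·4 = 64 ≡ 13, then 13·49 = 637 ≡ 25. So 7^30 ≡ 25 (mod 51).
f(10): Repeated squaring mod 51: 10^1 ≡ 10, 10^2 ≡ 10² = 100 ≡ 49, 10^4 ≡ 49² = 2401 ≡ 4, 10^8 ≡ 4² = 16, 10^16 ≡ 16² = 256 ≡ 1. Since 30 = 16 + 8 + 4 + 2, 10^30 ≡ 1·16·4·49: 1·16 = 16, then 16·4 = 64 ≡ 13, then 13·49 = 637 ≡ 25. So 10^30 ≡ 25 (mod 51).
So f(7) = f(10) = 25 while 7 ≠ 10, so f is not injective.
Since f is not injective, we determine |image(f)|. Computing x^30 mod 51 for each x (by repeated squaring, reducing mod 51 at every step), the values f(0), f(1), …, f(50) are: 0, 1, 13, 36, 16, 49, 9, 25, 4, 21, 25, 43, 15, 16, 19, 30, 1, 34, 18, 13, 19, 33, 49, 43, 42, 4, 4, 42, 43, 49, 33, 19, 13, 18, 34, 1, 30, 19, 16, 15, 43, 25, 21, 4, 25, 9, 49, 16, 36, 13, 1.
The distinct values are {0, 1, 4, 9, 13, 15, 16, 18, 19, 21, 25, 30, 33, 34, 36, 42, 43, 49}; there are 18 of them.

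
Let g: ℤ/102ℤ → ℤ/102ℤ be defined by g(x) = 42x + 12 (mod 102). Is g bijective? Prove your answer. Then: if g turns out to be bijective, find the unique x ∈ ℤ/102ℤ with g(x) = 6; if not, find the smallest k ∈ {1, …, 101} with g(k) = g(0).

17

Recall: g is injective if g(a) = g(b) implies a = b.
We have gcd(42, 102) = 6 > 1. Taking a = 0 and b = 17: g(0) = 12 and g(17) = 42·17 + 12 = 726 ≡ 12 (mod 102).
So g(0) = g(17) while 0 ≠ 17, thus g is not injective, hence not bijective.
Since g is not bijective, we find the least positive k with g(k) = g(0): this means 42k ≡ 0 (mod 102), i.e. 102 ∣ 42k. Since gcd(42, 102) = 6, dividing through by 6 this holds exactly when 17 ∣ 7k, and as gcd(7, 17) = 1, exactly when 17 ∣ k.
The smallest positive such k is 17.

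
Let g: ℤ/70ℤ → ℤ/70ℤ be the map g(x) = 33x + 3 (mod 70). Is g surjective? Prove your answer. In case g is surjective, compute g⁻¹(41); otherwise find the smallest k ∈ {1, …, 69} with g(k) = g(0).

16

Recall that g is surjective if every y in the codomain equals g(x) for some x in the domain.
Since gcd(33, 70) = 1, 33 is invertible modulo 70. Euclid's algorithm: 70 = 2·33 + 4, 33 = 8·4 + 1; back-substituting gives 1 = 17·33 − 8·70, so 33⁻¹ ≡ 17 (mod 70).
Then y ↦ 17(y − 3) is a two-sided inverse to g, so every y ∈ ℤ/70ℤ has a preimage.
So g is surjective.
Since g is surjective, we compute g⁻¹(41): solve 33x + 3 ≡ 41 (mod 70), i.e. 33x ≡ 38 (mod 70).
Multiplying by 33⁻¹ = 17 gives x ≡ 17·38 = 646 = 9·70 + 16 ≡ 16 (mod 70).
Check: g(16) = 33·16 + 3 = 531 = 7·70 + 41 ≡ 41 (mod 70).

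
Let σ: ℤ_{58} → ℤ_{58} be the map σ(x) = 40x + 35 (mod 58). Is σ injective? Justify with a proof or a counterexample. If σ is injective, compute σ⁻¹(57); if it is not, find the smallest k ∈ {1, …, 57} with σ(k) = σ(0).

We have gcd(40, 58) = 2 > 1. Taking s = 0 and t = 29: σ(0) = 35 and σ(29) = 40·29 + 35 = 1195 ≡ 35 (mod 58).
So σ(0) = σ(29) while 0 ≠ 29, therefore σ is not injective.
Since σ is not injective, we find the least positive k with σ(k) = σ(0): this means 40k ≡ 0 (mod 58), i.e. 58 ∣ 40k. Since gcd(40, 58) = 2, dividing through by 2 this holds exactly when 29 ∣ 20k, and as gcd(20, 29) = 1, exactly when 29 ∣ k.
The smallest positive such k is 29.

29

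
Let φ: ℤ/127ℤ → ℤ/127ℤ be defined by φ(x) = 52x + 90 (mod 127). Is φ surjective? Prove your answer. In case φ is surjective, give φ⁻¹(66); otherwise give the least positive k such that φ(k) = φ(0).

107

By definition, surjectivity means every element of the codomain has a preimage under φ.
Since gcd(52, 127) = 1, 52 is invertible modulo 127. Euclid's algorithm: 127 = 2·52 + 23, 52 = 2·23 + 6, 23 = 3·6 + 5, 6 = 1·5 + 1; back-substituting gives 1 = 22·52 − 9·127, so 52⁻¹ ≡ 22 (mod 127).
For any y ∈ ℤ/127ℤ, x = 22(y − 90) mod 127 satisfies φ(x) = 52·22(y − 90) + 90 ≡ y (since 52·22 ≡ 1 mod 127). So every y has a preimage.
Hence φ is surjective.
Since φ is surjective, we compute φ⁻¹(66): solve 52x + 90 ≡ 66 (mod 127), i.e. 52x ≡ 103 (mod 127).
Multiplying by 52⁻¹ = 22 gives x ≡ 22·103 = 2266 = 17·127 + 107 ≡ 107 (mod 127).
Check: φ(107) = 52·107 + 90 = 5654 = 44·127 + 66 ≡ 66 (mod 127).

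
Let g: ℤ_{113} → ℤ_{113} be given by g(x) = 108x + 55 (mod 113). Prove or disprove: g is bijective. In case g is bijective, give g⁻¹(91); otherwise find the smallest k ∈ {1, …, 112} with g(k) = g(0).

Recall: g is injective if g(u) = g(v) implies u = v.
Suppose g(u) = g(v) in ℤ_{113}. Then 108u + 55 ≡ 108v + 55 (mod 113), so 108(u − v) ≡ 0 (mod 113).
Since gcd(108, 113) = 1, 108 is invertible modulo 113, hence u − v ≡ 0 (mod 113), i.e. u = v.
We now compute 108⁻¹ mod 113 explicitly. Euclid's algorithm: 113 = 1·108 + 5, 108 = 21·5 + 3, 5 = 1·3 + 2, 3 = 1·2 + 1; back-substituting gives 1 = 45·108 − 43·113, so 108⁻¹ ≡ 45 (mod 113).
For any y ∈ ℤ_{113}, x = 45(y − 55) mod 113 satisfies g(x) = 108·45(y − 55) + 55 ≡ y (since 108·45 ≡ 1 mod 113). So every y has a preimage.
Hence g is bijective.
Since g is bijective, we compute g⁻¹(91): solve 108x + 55 ≡ 91 (mod 113), i.e. 108x ≡ 36 (mod 113).
Multiplying by 108⁻¹ = 45 gives x ≡ 45·36 = 1620 = 14·113 + 38 ≡ 38 (mod 113).
Check: g(38) = 108·38 + 55 = 4159 = 36·113 + 91 ≡ 91 (mod 113).

38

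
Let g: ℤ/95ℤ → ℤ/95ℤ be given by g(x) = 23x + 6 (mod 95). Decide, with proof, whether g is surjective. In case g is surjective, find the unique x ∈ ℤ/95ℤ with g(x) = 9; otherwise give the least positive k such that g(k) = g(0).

91

Recall that surjectivity means every element of the codomain has a preimage under g.
Since gcd(23, 95) = 1, 23 is invertible modulo 95. Euclid's algorithm: 95 = 4·23 + 3, 23 = 7·3 + 2, 3 = 1·2 + 1; back-substituting gives 1 = 62·23 − 15·95, so 23⁻¹ ≡ 62 (mod 95).
Then y ↦ 62(y − 6) is a two-sided inverse to g, so every y ∈ ℤ/95ℤ has a preimage.
So g is surjective.
Since g is surjective, we compute g⁻¹(9): solve 23x + 6 ≡ 9 (mod 95), i.e. 23x ≡ 3 (mod 95).
Multiplying by 23⁻¹ = 62 gives x ≡ 62·3 = 186 = 1·95 + 91 ≡ 91 (mod 95).
Check: g(91) = 23·91 + 6 = 2099 = 22·95 + 9 ≡ 9 (mod 95).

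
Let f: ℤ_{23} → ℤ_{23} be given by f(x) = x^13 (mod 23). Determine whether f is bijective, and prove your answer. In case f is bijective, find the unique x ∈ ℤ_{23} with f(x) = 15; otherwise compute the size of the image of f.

10

Since 23 is prime, the nonzero elements of ℤ_{23} form a cyclic group of order 22.
As gcd(13, 22) = 1, raising to the 13th power is a bijection on this group: if x_1^13 ≡ x_2^13 then (x_1x_2^{−1})^13 = 1, and the only element of order dividing gcd(13, 22) = 1 is 1, so x_1 = x_2.
With f(0) = 0 this makes f injective on all of ℤ_{23}, hence bijective (finite equal-size domain and codomain). In particular f is bijective.
Since f is bijective, we find the preimage of 15. The inverse of x ↦ x^13 on (ℤ_{23})^× is x ↦ x^17, because 13·17 = 221 = 10·22 + 1 ≡ 1 (mod 22) and x^{22} = 1 for x ≠ 0 (Fermat). So f⁻¹(15) = 15^17 mod 23.
Repeated squaring mod 23: 15^1 ≡ 15, 15^2 ≡ 15² = 225 ≡ 18, 15^4 ≡ 18² = 324 ≡ 2, 15^8 ≡ 2² = 4, 15^16 ≡ 4² = 16. Since 17 = 16 + 1, 15^17 ≡ 16·15: 16·15 = 240 ≡ 10. So 15^17 ≡ 10 (mod 23).
Hence f⁻¹(15) = 10.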